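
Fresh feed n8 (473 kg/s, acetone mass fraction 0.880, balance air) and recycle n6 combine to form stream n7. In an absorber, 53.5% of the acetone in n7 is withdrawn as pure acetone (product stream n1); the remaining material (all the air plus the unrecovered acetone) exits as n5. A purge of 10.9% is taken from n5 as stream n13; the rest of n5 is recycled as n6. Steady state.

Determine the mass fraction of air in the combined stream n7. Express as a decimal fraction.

0.423

air enters only via n8 and leaves only via the purge: 473×0.120 = 0.109×(air in n5), and the absorber passes all air, so air in n7 = air in n5 = 520.73 kg/s.
acetone in n7: m_A = 473×0.880 + (1−0.109)·(1−0.535)·m_A, so m_A = 416.24/0.5857 = 710.69 kg/s.
n7 = 710.69 + 520.73 = 1231.4 kg/s.
air fraction in n7 = 520.73/1231.4 = 0.423.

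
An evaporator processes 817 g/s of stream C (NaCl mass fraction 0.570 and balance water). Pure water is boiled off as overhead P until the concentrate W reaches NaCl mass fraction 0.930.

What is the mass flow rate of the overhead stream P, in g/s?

NaCl is conserved: 817×0.570 = 465.69 g/s all reports to the concentrate.
Concentrate = 465.69/(target fraction) = 500.74 g/s.
Overhead = 817 − 500.74 = 316.26 g/s.

316.3 g/s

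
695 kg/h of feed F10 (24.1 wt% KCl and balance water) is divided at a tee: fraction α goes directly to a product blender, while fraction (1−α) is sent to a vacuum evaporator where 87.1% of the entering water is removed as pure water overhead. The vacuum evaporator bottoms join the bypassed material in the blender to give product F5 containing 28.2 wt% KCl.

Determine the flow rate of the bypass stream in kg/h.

All 695×0.241 = 167.5 kg/h of KCl reaches F5, so F5 = 167.5/0.282 = 593.95 kg/h and vapour = 101.05 kg/h.
The evaporator receives (1−α)·695 of feed at 0.759 water and removes 0.871 of that water:
0.871×0.759×(1−α)×695 = 101.05
(1−α) = 101.05/459.46 = 0.2199;  α = 0.7801.
Bypass flow = 0.7801×695 = 542.15 kg/h.

542.2 kg/h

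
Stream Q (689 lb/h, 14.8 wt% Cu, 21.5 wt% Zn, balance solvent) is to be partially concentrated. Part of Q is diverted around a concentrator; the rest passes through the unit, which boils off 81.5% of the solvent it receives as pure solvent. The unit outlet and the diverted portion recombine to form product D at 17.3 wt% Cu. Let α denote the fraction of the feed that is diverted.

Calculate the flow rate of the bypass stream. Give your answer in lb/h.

All 689×0.148 = 101.97 lb/h of Cu reaches D, so D = 101.97/0.173 = 589.43 lb/h and vapour = 99.566 lb/h.
The evaporator receives (1−α)·689 of feed at 0.637 solvent and removes 0.815 of that solvent:
0.815×0.637×(1−α)×689 = 99.566
(1−α) = 99.566/357.7 = 0.2784;  α = 0.7216.
Bypass flow = 0.7216×689 = 497.21 lb/h.

497.2 lb/h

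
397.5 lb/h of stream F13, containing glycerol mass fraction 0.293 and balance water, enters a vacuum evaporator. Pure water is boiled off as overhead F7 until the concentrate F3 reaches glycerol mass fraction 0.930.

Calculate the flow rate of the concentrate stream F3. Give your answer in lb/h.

125.2 lb/h

glycerol is conserved: 397.5×0.293 = 116.47 lb/h all reports to the concentrate.
Concentrate = 116.47/(target fraction) = 125.23 lb/h.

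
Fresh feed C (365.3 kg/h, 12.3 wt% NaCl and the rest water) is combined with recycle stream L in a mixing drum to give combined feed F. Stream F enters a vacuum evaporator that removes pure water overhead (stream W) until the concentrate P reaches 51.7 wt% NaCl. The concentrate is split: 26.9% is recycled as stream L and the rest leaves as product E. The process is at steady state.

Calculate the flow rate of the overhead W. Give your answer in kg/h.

Overall NaCl balance (none leaves overhead): NaCl in fresh feed = NaCl in product, i.e. 365.3×0.123 = (1−0.269)·P·0.517.
P = 44.932/(0.517×0.731) = 118.89 kg/h.
Recycle L = 0.269×118.89 = 31.982 kg/h.
Combined feed F = 365.3 + 31.982 = 397.28 kg/h.
Overhead W = F − P = 397.28 − 118.89 = 278.39 kg/h.

278.4 kg/h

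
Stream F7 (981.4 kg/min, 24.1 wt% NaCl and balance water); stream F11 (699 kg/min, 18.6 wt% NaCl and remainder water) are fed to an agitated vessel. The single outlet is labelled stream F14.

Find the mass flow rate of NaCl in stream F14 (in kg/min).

NaCl out = NaCl in = 981.4×0.241 + 699×0.186 = 366.53 kg/min.

366.5 kg/min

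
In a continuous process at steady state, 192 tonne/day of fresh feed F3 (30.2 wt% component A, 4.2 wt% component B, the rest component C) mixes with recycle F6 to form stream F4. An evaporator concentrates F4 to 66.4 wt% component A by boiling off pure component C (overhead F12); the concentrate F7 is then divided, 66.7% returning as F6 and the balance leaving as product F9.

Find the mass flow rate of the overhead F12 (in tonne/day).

104.7 tonne/day

Overall component A balance (none leaves overhead): component A in fresh feed = component A in product, i.e. 192×0.302 = (1−0.667)·F7·0.664.
F7 = 57.984/(0.664×0.333) = 262.24 tonne/day.
Recycle F6 = 0.667×262.24 = 174.91 tonne/day.
Combined feed F4 = 192 + 174.91 = 366.91 tonne/day.
Overhead F12 = F4 − F7 = 366.91 − 262.24 = 104.67 tonne/day.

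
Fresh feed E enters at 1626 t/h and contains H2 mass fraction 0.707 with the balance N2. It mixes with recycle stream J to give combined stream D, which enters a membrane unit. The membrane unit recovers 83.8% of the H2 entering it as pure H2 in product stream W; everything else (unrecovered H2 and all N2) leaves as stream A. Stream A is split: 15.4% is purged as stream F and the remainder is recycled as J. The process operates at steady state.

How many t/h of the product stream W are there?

H2 in D: m_A = 1626×0.707 + (1−0.154)·(1−0.838)·m_A, so m_A = 1149.6/0.8629 = 1332.2 t/h.
Product W = 0.838×1332.2 = 1116.3 t/h.

1116 t/h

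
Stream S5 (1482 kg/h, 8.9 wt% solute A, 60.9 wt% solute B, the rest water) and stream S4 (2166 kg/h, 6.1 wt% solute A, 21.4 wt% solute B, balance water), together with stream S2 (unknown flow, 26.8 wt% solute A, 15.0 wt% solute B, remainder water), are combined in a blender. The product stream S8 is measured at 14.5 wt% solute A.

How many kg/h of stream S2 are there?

2154 kg/h

Let S2 be the unknown flow. Total out = 3648 + S2.
solute A balance: 264.02 + 0.268·S2 = 0.145·(3648 + S2)
(0.268 − 0.145)·S2 = 0.145×3648 − 264.02 = 264.94
S2 = 264.94 / 0.123 = 2154 kg/h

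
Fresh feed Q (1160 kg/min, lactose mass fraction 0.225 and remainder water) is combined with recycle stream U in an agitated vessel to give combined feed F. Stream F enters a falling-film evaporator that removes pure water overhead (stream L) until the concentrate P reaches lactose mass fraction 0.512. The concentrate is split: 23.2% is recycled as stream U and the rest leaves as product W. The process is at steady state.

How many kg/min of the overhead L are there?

Overall lactose balance (none leaves overhead): lactose in fresh feed = lactose in product, i.e. 1160×0.225 = (1−0.232)·P·0.512.
P = 261/(0.512×0.768) = 663.76 kg/min.
Recycle U = 0.232×663.76 = 153.99 kg/min.
Combined feed F = 1160 + 153.99 = 1314 kg/min.
Overhead L = F − P = 1314 − 663.76 = 650.23 kg/min.

650.2 kg/min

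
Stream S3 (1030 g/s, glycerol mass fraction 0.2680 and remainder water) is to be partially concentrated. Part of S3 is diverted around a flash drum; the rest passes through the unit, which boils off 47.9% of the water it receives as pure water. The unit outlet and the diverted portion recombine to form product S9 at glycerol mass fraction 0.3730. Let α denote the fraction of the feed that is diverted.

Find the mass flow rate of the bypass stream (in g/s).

203.1 g/s

All 1030×0.268 = 276.04 g/s of glycerol reaches S9, so S9 = 276.04/0.373 = 740.05 g/s and vapour = 289.95 g/s.
The evaporator receives (1−α)·1030 of feed at 0.732 water and removes 0.479 of that water:
0.479×0.732×(1−α)×1030 = 289.95
(1−α) = 289.95/361.15 = 0.8028;  α = 0.1972.
Bypass flow = 0.1972×1030 = 203.07 g/s.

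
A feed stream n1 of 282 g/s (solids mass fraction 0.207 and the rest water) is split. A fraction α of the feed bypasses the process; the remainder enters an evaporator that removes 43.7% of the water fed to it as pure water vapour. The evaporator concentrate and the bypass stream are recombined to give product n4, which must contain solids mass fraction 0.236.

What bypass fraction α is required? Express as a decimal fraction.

All 282×0.207 = 58.374 g/s of solids reaches n4, so n4 = 58.374/0.236 = 247.35 g/s and vapour = 34.653 g/s.
The evaporator receives (1−α)·282 of feed at 0.793 water and removes 0.437 of that water:
0.437×0.793×(1−α)×282 = 34.653
(1−α) = 34.653/97.725 = 0.3546;  α = 0.6454.

0.645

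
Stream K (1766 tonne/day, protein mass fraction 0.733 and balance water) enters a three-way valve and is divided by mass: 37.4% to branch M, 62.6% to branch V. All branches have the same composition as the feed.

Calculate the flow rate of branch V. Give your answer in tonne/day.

Branch V flow = 0.626×1766 = 1105.5 tonne/day.

1106 tonne/day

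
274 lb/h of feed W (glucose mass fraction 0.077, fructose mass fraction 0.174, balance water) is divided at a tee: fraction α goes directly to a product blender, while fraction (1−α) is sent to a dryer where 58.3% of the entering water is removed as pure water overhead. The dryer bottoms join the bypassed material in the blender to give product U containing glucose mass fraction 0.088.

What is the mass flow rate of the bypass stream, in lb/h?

All 274×0.077 = 21.098 lb/h of glucose reaches U, so U = 21.098/0.088 = 239.75 lb/h and vapour = 34.25 lb/h.
The evaporator receives (1−α)·274 of feed at 0.749 water and removes 0.583 of that water:
0.583×0.749×(1−α)×274 = 34.25
(1−α) = 34.25/119.65 = 0.2863;  α = 0.7137.
Bypass flow = 0.7137×274 = 195.56 lb/h.

195.6 lb/h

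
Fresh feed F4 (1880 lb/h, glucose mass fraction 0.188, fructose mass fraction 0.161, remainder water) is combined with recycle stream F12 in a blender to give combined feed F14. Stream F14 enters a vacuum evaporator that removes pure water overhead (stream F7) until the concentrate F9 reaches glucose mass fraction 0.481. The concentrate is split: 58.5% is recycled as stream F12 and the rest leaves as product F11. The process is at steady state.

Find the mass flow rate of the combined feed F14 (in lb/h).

2916 lb/h

Overall glucose balance (none leaves overhead): glucose in fresh feed = glucose in product, i.e. 1880×0.188 = (1−0.585)·F9·0.481.
F9 = 353.44/(0.481×0.415) = 1770.6 lb/h.
Recycle F12 = 0.585×1770.6 = 1035.8 lb/h.
Combined feed F14 = 1880 + 1035.8 = 2915.8 lb/h.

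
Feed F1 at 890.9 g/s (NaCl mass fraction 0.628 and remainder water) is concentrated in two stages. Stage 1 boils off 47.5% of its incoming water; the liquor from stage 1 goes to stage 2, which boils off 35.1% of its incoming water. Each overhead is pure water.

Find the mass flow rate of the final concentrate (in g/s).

water in feed = 890.9×0.372 = 331.41 g/s.
After stage 1: water left = (1−0.475)×331.41 = 173.99; stream total = 733.48 g/s.
After stage 2: water left = (1−0.351)×173.99 = 112.92; final concentrate = 672.41 g/s.

672.4 g/s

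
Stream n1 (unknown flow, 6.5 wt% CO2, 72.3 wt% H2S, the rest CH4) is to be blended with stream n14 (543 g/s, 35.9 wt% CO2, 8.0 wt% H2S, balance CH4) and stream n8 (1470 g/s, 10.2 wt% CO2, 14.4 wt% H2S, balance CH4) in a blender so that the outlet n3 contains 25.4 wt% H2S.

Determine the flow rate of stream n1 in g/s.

546.2 g/s

Let n1 be the unknown flow. Total out = 2013 + n1.
H2S balance: 255.12 + 0.723·n1 = 0.254·(2013 + n1)
(0.723 − 0.254)·n1 = 0.254×2013 − 255.12 = 256.18
n1 = 256.18 / 0.469 = 546.23 g/s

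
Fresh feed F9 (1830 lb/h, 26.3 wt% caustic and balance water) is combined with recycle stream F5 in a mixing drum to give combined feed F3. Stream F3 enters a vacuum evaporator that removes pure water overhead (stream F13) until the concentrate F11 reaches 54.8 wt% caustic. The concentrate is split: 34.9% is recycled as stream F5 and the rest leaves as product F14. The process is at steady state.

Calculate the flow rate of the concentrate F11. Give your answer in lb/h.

Overall caustic balance (none leaves overhead): caustic in fresh feed = caustic in product, i.e. 1830×0.263 = (1−0.349)·F11·0.548.
F11 = 481.29/(0.548×0.651) = 1349.1 lb/h.

1349 lb/h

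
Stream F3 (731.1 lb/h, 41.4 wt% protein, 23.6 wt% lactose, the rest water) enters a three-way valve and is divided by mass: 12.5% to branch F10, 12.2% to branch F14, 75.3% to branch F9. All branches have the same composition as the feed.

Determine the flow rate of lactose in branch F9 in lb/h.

129.9 lb/h

Branch F9 total = 0.753×731.1 = 550.52 lb/h.
lactose in F9 = 0.236×550.52 = 129.92 lb/h.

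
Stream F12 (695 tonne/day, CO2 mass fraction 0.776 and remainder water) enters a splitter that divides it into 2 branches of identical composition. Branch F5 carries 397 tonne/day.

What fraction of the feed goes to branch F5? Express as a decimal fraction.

Fraction to F5 = 397/695 = 0.5712.

0.571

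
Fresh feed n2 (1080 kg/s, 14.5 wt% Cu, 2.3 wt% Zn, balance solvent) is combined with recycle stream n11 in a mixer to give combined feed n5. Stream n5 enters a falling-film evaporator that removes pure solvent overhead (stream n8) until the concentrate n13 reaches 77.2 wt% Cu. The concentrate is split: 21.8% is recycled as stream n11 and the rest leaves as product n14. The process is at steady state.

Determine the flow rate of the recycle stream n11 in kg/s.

Overall Cu balance (none leaves overhead): Cu in fresh feed = Cu in product, i.e. 1080×0.145 = (1−0.218)·n13·0.772.
n13 = 156.6/(0.772×0.782) = 259.4 kg/s.
Recycle n11 = 0.218×259.4 = 56.549 kg/s.

56.55 kg/s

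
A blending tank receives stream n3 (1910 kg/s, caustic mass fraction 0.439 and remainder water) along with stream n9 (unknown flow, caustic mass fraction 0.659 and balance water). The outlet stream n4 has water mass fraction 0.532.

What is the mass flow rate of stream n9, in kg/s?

290 kg/s

Let n9 be the unknown flow. Total out = 1910 + n9.
water balance: 1071.5 + 0.341·n9 = 0.532·(1910 + n9)
(0.341 − 0.532)·n9 = 0.532×1910 − 1071.5 = -55.39
n9 = -55.39 / -0.191 = 290 kg/s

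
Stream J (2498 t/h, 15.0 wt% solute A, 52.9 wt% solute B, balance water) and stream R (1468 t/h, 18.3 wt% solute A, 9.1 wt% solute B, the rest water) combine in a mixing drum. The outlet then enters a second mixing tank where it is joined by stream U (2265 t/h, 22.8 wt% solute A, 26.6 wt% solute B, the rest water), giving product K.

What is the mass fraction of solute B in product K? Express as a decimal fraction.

Overall, product flow = 6231 t/h.
solute B in = 2498×0.529 + 1468×0.091 + 2265×0.266 = 2057.5 t/h.
solute B fraction in K = 0.330.

0.330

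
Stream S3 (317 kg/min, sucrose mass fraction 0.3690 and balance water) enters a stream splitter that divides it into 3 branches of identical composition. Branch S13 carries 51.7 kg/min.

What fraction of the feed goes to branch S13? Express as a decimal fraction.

0.163

Fraction to S13 = 51.7/317 = 0.1631.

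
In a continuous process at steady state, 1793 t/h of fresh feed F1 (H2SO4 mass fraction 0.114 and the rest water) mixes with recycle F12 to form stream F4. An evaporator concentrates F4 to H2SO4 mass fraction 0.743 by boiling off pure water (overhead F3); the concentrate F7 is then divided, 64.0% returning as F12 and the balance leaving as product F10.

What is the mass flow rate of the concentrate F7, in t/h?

764.2 t/h

Overall H2SO4 balance (none leaves overhead): H2SO4 in fresh feed = H2SO4 in product, i.e. 1793×0.114 = (1−0.640)·F7·0.743.
F7 = 204.4/(0.743×0.360) = 764.18 t/h.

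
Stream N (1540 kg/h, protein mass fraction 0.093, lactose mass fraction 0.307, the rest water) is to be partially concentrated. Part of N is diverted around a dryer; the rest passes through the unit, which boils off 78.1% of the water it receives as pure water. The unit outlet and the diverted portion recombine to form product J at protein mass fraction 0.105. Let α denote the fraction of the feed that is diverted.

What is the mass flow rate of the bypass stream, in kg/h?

1164 kg/h

All 1540×0.093 = 143.22 kg/h of protein reaches J, so J = 143.22/0.105 = 1364 kg/h and vapour = 176 kg/h.
The evaporator receives (1−α)·1540 of feed at 0.600 water and removes 0.781 of that water:
0.781×0.600×(1−α)×1540 = 176
(1−α) = 176/721.64 = 0.2439;  α = 0.7561.
Bypass flow = 0.7561×1540 = 1164.4 kg/h.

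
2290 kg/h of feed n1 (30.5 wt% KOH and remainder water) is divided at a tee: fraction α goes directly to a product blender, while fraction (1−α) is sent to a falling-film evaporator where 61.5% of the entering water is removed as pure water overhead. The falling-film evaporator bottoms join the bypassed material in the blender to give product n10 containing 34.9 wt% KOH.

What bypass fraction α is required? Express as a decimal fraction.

All 2290×0.305 = 698.45 kg/h of KOH reaches n10, so n10 = 698.45/0.349 = 2001.3 kg/h and vapour = 288.71 kg/h.
The evaporator receives (1−α)·2290 of feed at 0.695 water and removes 0.615 of that water:
0.615×0.695×(1−α)×2290 = 288.71
(1−α) = 288.71/978.8 = 0.2950;  α = 0.7050.

0.705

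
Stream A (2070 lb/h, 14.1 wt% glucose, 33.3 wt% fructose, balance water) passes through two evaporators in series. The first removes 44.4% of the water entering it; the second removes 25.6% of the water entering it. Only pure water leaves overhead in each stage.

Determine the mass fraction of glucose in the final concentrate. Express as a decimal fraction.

0.204

water in feed = 2070×0.526 = 1088.8 lb/h.
After stage 1: water left = (1−0.444)×1088.8 = 605.38; stream total = 1586.6 lb/h.
After stage 2: water left = (1−0.256)×605.38 = 450.41; final concentrate = 1431.6 lb/h.
glucose fraction = 291.87/1431.6 = 0.204.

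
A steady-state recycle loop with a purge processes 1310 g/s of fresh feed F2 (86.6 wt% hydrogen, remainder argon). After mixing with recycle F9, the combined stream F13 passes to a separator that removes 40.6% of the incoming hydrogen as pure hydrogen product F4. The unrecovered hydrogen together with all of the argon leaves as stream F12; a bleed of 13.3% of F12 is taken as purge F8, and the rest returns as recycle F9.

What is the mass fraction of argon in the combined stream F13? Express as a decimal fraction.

0.361

argon enters only via F2 and leaves only via the purge: 1310×0.134 = 0.133×(argon in F12), and the separator passes all argon, so argon in F13 = argon in F12 = 1319.8 g/s.
hydrogen in F13: m_A = 1310×0.866 + (1−0.133)·(1−0.406)·m_A, so m_A = 1134.5/0.4850 = 2339.1 g/s.
F13 = 2339.1 + 1319.8 = 3658.9 g/s.
argon fraction in F13 = 1319.8/3658.9 = 0.361.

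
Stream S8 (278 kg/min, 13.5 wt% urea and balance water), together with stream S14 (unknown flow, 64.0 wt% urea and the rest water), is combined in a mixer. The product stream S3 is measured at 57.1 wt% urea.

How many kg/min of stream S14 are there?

1757 kg/min

Let S14 be the unknown flow. Total out = 278 + S14.
urea balance: 37.53 + 0.640·S14 = 0.571·(278 + S14)
(0.640 − 0.571)·S14 = 0.571×278 − 37.53 = 121.21
S14 = 121.21 / 0.069 = 1756.6 kg/min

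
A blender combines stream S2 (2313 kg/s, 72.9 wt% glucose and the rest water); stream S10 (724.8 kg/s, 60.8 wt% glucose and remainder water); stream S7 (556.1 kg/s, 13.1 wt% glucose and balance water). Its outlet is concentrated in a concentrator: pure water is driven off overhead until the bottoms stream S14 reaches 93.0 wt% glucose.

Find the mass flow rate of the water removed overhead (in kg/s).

glucose entering = 2313×0.729 + 724.8×0.608 + 556.1×0.131 = 2199.7 kg/s.
All glucose reports to S14, so S14 = 2199.7/0.930 = 2365.3 kg/s.
Total feed = 3593.9 kg/s; overhead = 3593.9 − 2365.3 = 1228.6 kg/s.

1229 kg/s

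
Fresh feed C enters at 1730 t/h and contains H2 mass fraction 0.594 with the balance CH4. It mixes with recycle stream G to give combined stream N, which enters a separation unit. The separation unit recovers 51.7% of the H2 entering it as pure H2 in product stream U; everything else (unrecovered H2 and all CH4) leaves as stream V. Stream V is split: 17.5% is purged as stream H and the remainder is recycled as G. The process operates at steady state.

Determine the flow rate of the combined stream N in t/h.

CH4 enters only via C and leaves only via the purge: 1730×0.406 = 0.175×(CH4 in V), and the separation unit passes all CH4, so CH4 in N = CH4 in V = 4013.6 t/h.
H2 in N: m_A = 1730×0.594 + (1−0.175)·(1−0.517)·m_A, so m_A = 1027.6/0.6015 = 1708.4 t/h.
N = 1708.4 + 4013.6 = 5722 t/h.

5722 t/h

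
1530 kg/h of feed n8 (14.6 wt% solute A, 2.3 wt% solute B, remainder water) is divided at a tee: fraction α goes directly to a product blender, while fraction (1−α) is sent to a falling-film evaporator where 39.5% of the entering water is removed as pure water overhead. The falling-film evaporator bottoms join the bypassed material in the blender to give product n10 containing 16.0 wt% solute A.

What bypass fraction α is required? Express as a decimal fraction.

0.733

All 1530×0.146 = 223.38 kg/h of solute A reaches n10, so n10 = 223.38/0.160 = 1396.1 kg/h and vapour = 133.88 kg/h.
The evaporator receives (1−α)·1530 of feed at 0.831 water and removes 0.395 of that water:
0.395×0.831×(1−α)×1530 = 133.88
(1−α) = 133.88/502.21 = 0.2666;  α = 0.7334.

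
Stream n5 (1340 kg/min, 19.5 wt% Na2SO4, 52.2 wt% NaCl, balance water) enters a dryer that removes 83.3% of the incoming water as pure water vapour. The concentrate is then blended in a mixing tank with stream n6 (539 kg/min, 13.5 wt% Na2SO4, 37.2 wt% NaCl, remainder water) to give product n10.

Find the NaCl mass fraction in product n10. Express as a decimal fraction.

0.5758

Vapour removed = 0.833×0.283×1340 = 315.89 kg/min; concentrate = 1024.1 kg/min.
NaCl reaching the mixer = 699.48 (from concentrate) + 539×0.372 = 899.99 kg/min.
Product flow = 1024.1 + 539 = 1563.1 kg/min; NaCl fraction = 0.5758.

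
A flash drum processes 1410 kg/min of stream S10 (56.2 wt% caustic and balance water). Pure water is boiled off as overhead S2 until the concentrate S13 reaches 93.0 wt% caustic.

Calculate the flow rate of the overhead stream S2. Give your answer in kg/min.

557.9 kg/min

caustic is conserved: 1410×0.562 = 792.42 kg/min all reports to the concentrate.
Concentrate = 792.42/(target fraction) = 852.06 kg/min.
Overhead = 1410 − 852.06 = 557.94 kg/min.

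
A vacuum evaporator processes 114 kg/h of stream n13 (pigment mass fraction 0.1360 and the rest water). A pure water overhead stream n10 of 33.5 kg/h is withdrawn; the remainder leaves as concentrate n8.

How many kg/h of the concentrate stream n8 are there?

Concentrate = 114 − 33.5 = 80.5 kg/h.

80.5 kg/h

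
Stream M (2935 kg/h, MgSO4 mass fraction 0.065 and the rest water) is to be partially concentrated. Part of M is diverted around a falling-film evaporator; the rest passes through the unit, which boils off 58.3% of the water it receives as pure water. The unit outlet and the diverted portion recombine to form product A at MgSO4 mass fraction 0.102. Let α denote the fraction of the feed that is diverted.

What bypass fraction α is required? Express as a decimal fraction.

0.335

All 2935×0.065 = 190.78 kg/h of MgSO4 reaches A, so A = 190.78/0.102 = 1870.3 kg/h and vapour = 1064.7 kg/h.
The evaporator receives (1−α)·2935 of feed at 0.935 water and removes 0.583 of that water:
0.583×0.935×(1−α)×2935 = 1064.7
(1−α) = 1064.7/1599.9 = 0.6655;  α = 0.3345.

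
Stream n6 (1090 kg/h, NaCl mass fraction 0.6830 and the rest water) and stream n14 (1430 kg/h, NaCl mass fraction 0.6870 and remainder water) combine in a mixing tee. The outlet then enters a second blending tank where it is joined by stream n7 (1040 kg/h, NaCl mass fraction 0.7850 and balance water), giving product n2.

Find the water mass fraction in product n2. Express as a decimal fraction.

Overall, product flow = 3560 kg/h.
water in = 1090×0.317 + 1430×0.313 + 1040×0.215 = 1016.7 kg/h.
water fraction in n2 = 0.2856.

0.2856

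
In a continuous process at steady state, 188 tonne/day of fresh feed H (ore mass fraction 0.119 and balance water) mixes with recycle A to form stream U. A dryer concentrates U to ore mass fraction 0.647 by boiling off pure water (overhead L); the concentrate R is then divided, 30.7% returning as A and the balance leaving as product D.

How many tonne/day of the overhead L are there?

Overall ore balance (none leaves overhead): ore in fresh feed = ore in product, i.e. 188×0.119 = (1−0.307)·R·0.647.
R = 22.372/(0.647×0.693) = 49.896 tonne/day.
Recycle A = 0.307×49.896 = 15.318 tonne/day.
Combined feed U = 188 + 15.318 = 203.32 tonne/day.
Overhead L = U − R = 203.32 − 49.896 = 153.42 tonne/day.

153.4 tonne/day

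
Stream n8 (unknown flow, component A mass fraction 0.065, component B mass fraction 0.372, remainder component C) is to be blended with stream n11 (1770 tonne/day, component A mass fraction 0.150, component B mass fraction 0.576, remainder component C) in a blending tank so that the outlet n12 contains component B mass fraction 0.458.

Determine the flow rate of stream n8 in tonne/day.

Let n8 be the unknown flow. Total out = 1770 + n8.
component B balance: 1019.5 + 0.372·n8 = 0.458·(1770 + n8)
(0.372 − 0.458)·n8 = 0.458×1770 − 1019.5 = -208.86
n8 = -208.86 / -0.086 = 2428.6 tonne/day

2429 tonne/day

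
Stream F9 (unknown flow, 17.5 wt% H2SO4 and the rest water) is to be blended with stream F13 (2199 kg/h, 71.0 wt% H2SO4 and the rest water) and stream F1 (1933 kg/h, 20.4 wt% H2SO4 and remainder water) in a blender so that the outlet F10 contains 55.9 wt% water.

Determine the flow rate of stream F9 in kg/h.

Let F9 be the unknown flow. Total out = 4132 + F9.
water balance: 2176.4 + 0.825·F9 = 0.559·(4132 + F9)
(0.825 − 0.559)·F9 = 0.559×4132 − 2176.4 = 133.41
F9 = 133.41 / 0.266 = 501.54 kg/h

501.5 kg/h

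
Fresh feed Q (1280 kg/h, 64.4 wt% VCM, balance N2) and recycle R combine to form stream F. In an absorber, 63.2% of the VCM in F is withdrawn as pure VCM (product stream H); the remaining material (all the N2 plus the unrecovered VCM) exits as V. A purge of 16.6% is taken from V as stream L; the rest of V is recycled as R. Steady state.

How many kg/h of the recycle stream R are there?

2654 kg/h

N2 enters only via Q and leaves only via the purge: 1280×0.356 = 0.166×(N2 in V), and the absorber passes all N2, so N2 in F = N2 in V = 2745.1 kg/h.
VCM in F: m_A = 1280×0.644 + (1−0.166)·(1−0.632)·m_A, so m_A = 824.32/0.6931 = 1189.3 kg/h.
V = (1−0.632)×1189.3 + 2745.1 = 3182.7 kg/h.
Recycle R = (1−0.166)×3182.7 = 2654.4 kg/h.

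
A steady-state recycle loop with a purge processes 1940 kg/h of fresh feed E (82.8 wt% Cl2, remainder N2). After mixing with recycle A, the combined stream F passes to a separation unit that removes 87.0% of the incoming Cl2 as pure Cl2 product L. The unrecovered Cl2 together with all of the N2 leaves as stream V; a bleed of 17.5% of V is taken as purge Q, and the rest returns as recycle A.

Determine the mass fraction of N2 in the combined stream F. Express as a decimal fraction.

0.5145

N2 enters only via E and leaves only via the purge: 1940×0.172 = 0.175×(N2 in V), and the separation unit passes all N2, so N2 in F = N2 in V = 1906.7 kg/h.
Cl2 in F: m_A = 1940×0.828 + (1−0.175)·(1−0.870)·m_A, so m_A = 1606.3/0.8928 = 1799.3 kg/h.
F = 1799.3 + 1906.7 = 3706 kg/h.
N2 fraction in F = 1906.7/3706 = 0.5145.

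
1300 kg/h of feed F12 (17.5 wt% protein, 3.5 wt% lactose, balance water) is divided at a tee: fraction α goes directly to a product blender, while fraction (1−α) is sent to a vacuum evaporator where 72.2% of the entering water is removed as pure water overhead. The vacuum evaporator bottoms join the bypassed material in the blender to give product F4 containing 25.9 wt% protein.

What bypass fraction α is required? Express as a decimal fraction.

0.431

All 1300×0.175 = 227.5 kg/h of protein reaches F4, so F4 = 227.5/0.259 = 878.38 kg/h and vapour = 421.62 kg/h.
The evaporator receives (1−α)·1300 of feed at 0.790 water and removes 0.722 of that water:
0.722×0.790×(1−α)×1300 = 421.62
(1−α) = 421.62/741.49 = 0.5686;  α = 0.4314.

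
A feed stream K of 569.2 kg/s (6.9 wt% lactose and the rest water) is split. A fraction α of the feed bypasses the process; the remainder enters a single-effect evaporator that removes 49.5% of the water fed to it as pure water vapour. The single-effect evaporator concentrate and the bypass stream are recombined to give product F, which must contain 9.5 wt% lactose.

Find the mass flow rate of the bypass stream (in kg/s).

231.2 kg/s

All 569.2×0.069 = 39.275 kg/s of lactose reaches F, so F = 39.275/0.095 = 413.42 kg/s and vapour = 155.78 kg/s.
The evaporator receives (1−α)·569.2 of feed at 0.931 water and removes 0.495 of that water:
0.495×0.931×(1−α)×569.2 = 155.78
(1−α) = 155.78/262.31 = 0.5939;  α = 0.4061.
Bypass flow = 0.4061×569.2 = 231.17 kg/s.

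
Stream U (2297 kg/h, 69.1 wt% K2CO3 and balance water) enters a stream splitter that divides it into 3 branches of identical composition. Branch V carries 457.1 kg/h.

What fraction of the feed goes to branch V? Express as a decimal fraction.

Fraction to V = 457.1/2297 = 0.1990.

0.199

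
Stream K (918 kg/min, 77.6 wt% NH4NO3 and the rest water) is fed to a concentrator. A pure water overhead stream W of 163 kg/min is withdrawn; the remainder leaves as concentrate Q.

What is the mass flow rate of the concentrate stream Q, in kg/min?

Concentrate = 918 − 163 = 755 kg/min.

755 kg/min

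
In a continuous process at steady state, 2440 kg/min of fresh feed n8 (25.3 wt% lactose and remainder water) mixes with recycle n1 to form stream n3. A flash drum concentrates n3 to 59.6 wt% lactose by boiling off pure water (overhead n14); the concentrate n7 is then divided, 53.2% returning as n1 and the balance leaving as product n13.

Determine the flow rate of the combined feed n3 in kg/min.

3617 kg/min

Overall lactose balance (none leaves overhead): lactose in fresh feed = lactose in product, i.e. 2440×0.253 = (1−0.532)·n7·0.596.
n7 = 617.32/(0.596×0.468) = 2213.2 kg/min.
Recycle n1 = 0.532×2213.2 = 1177.4 kg/min.
Combined feed n3 = 2440 + 1177.4 = 3617.4 kg/min.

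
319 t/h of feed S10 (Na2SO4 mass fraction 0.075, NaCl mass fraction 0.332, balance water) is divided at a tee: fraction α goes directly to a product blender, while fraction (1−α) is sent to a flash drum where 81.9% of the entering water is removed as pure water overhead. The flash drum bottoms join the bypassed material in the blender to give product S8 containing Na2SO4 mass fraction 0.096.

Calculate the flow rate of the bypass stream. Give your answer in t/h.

175.3 t/h

All 319×0.075 = 23.925 t/h of Na2SO4 reaches S8, so S8 = 23.925/0.096 = 249.22 t/h and vapour = 69.781 t/h.
The evaporator receives (1−α)·319 of feed at 0.593 water and removes 0.819 of that water:
0.819×0.593×(1−α)×319 = 69.781
(1−α) = 69.781/154.93 = 0.4504;  α = 0.5496.
Bypass flow = 0.5496×319 = 175.32 t/h.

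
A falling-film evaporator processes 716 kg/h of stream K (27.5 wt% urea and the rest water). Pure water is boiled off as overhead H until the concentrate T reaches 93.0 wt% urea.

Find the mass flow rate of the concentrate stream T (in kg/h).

211.7 kg/h

urea is conserved: 716×0.275 = 196.9 kg/h all reports to the concentrate.
Concentrate = 196.9/(target fraction) = 211.72 kg/h.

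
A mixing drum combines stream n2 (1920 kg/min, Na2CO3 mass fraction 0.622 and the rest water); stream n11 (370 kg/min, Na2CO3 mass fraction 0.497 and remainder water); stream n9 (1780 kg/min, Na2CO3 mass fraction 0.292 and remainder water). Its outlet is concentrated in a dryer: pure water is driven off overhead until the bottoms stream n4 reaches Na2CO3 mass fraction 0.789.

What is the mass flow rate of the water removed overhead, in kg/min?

Na2CO3 entering = 1920×0.622 + 370×0.497 + 1780×0.292 = 1897.9 kg/min.
All Na2CO3 reports to n4, so n4 = 1897.9/0.789 = 2405.4 kg/min.
Total feed = 4070 kg/min; overhead = 4070 − 2405.4 = 1664.6 kg/min.

1665 kg/min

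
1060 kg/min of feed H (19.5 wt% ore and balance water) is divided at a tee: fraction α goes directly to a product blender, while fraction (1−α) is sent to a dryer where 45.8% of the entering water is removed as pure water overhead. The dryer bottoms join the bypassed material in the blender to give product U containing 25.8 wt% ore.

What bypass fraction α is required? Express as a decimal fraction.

All 1060×0.195 = 206.7 kg/min of ore reaches U, so U = 206.7/0.258 = 801.16 kg/min and vapour = 258.84 kg/min.
The evaporator receives (1−α)·1060 of feed at 0.805 water and removes 0.458 of that water:
0.458×0.805×(1−α)×1060 = 258.84
(1−α) = 258.84/390.81 = 0.6623;  α = 0.3377.

0.338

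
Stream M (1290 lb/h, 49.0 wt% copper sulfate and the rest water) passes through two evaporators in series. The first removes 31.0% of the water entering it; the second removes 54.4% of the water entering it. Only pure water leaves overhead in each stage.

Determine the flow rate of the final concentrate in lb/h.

839.1 lb/h

water in feed = 1290×0.510 = 657.9 lb/h.
After stage 1: water left = (1−0.310)×657.9 = 453.95; stream total = 1086.1 lb/h.
After stage 2: water left = (1−0.544)×453.95 = 207; final concentrate = 839.1 lb/h.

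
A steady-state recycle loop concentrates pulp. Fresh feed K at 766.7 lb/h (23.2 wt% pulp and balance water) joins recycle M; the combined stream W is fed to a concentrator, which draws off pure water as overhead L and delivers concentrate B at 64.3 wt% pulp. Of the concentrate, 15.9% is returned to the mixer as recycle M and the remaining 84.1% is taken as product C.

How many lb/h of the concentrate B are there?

Overall pulp balance (none leaves overhead): pulp in fresh feed = pulp in product, i.e. 766.7×0.232 = (1−0.159)·B·0.643.
B = 177.87/(0.643×0.841) = 328.93 lb/h.

328.9 lb/h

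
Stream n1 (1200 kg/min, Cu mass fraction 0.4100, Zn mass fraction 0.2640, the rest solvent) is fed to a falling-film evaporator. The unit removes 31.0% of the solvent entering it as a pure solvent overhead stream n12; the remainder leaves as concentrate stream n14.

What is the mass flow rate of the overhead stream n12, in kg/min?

121.3 kg/min

solvent entering = 1200×0.326 = 391.2 kg/min; overhead removed = 0.310×391.2 = 121.27 kg/min.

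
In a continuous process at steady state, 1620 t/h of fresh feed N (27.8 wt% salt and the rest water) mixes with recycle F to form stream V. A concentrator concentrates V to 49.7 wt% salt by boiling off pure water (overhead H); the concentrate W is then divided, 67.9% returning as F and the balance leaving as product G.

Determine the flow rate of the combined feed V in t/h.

3537 t/h

Overall salt balance (none leaves overhead): salt in fresh feed = salt in product, i.e. 1620×0.278 = (1−0.679)·W·0.497.
W = 450.36/(0.497×0.321) = 2822.9 t/h.
Recycle F = 0.679×2822.9 = 1916.8 t/h.
Combined feed V = 1620 + 1916.8 = 3536.8 t/h.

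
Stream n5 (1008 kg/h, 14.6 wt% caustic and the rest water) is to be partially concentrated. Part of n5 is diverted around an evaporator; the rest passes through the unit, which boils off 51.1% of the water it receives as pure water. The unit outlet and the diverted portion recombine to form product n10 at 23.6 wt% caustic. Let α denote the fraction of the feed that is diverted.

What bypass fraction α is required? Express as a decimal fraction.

All 1008×0.146 = 147.17 kg/h of caustic reaches n10, so n10 = 147.17/0.236 = 623.59 kg/h and vapour = 384.41 kg/h.
The evaporator receives (1−α)·1008 of feed at 0.854 water and removes 0.511 of that water:
0.511×0.854×(1−α)×1008 = 384.41
(1−α) = 384.41/439.89 = 0.8739;  α = 0.1261.

0.126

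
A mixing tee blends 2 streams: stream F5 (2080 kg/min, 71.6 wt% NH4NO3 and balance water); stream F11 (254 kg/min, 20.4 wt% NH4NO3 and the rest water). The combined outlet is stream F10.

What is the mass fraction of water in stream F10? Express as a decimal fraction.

Total flow out = 2080 + 254 = 2334 kg/min.
water in = 2080×0.284 + 254×0.796 = 792.9 kg/min.
water mass fraction in F10 = 792.9/2334 = 0.340.

0.340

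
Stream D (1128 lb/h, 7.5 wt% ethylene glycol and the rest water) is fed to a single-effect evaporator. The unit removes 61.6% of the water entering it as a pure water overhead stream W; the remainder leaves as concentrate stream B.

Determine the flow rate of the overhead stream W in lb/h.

water entering = 1128×0.925 = 1043.4 lb/h; overhead removed = 0.616×1043.4 = 642.73 lb/h.

642.7 lb/h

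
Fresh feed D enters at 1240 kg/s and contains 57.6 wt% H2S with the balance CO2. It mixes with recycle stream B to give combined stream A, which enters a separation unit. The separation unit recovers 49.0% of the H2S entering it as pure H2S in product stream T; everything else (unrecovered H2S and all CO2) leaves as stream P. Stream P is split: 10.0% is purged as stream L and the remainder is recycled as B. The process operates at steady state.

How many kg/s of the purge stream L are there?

CO2 enters only via D and leaves only via the purge: 1240×0.424 = 0.100×(CO2 in P), and the separation unit passes all CO2, so CO2 in A = CO2 in P = 5257.6 kg/s.
H2S in A: m_A = 1240×0.576 + (1−0.100)·(1−0.490)·m_A, so m_A = 714.24/0.5410 = 1320.2 kg/s.
P = (1−0.490)×1320.2 + 5257.6 = 5930.9 kg/s.
Purge L = 0.100×5930.9 = 593.09 kg/s.

593.1 kg/s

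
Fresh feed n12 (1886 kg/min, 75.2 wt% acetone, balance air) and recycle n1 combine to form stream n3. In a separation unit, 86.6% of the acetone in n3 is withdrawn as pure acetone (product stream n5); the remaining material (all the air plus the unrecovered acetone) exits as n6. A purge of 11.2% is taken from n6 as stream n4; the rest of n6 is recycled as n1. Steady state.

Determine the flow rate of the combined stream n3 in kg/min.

air enters only via n12 and leaves only via the purge: 1886×0.248 = 0.112×(air in n6), and the separation unit passes all air, so air in n3 = air in n6 = 4176.1 kg/min.
acetone in n3: m_A = 1886×0.752 + (1−0.112)·(1−0.866)·m_A, so m_A = 1418.3/0.8810 = 1609.8 kg/min.
n3 = 1609.8 + 4176.1 = 5786 kg/min.

5786 kg/min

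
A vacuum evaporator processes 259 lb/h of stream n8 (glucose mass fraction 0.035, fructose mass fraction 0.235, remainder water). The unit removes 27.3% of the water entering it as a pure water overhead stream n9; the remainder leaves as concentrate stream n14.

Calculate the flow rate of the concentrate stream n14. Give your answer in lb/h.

207.4 lb/h

water entering = 259×0.730 = 189.07 lb/h; overhead removed = 0.273×189.07 = 51.616 lb/h.
Concentrate = 259 − 51.616 = 207.38 lb/h.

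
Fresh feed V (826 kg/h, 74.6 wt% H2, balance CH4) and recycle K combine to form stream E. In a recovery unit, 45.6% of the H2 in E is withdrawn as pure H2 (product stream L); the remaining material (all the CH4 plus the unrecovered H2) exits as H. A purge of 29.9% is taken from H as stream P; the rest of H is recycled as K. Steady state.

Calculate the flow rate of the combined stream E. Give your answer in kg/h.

1698 kg/h

CH4 enters only via V and leaves only via the purge: 826×0.254 = 0.299×(CH4 in H), and the recovery unit passes all CH4, so CH4 in E = CH4 in H = 701.69 kg/h.
H2 in E: m_A = 826×0.746 + (1−0.299)·(1−0.456)·m_A, so m_A = 616.2/0.6187 = 996.02 kg/h.
E = 996.02 + 701.69 = 1697.7 kg/h.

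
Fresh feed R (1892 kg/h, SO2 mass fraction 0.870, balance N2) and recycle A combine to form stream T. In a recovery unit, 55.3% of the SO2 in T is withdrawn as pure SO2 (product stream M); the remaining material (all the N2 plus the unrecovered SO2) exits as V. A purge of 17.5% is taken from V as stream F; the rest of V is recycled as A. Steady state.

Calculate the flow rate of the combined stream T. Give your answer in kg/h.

N2 enters only via R and leaves only via the purge: 1892×0.130 = 0.175×(N2 in V), and the recovery unit passes all N2, so N2 in T = N2 in V = 1405.5 kg/h.
SO2 in T: m_A = 1892×0.870 + (1−0.175)·(1−0.553)·m_A, so m_A = 1646/0.6312 = 2607.7 kg/h.
T = 2607.7 + 1405.5 = 4013.2 kg/h.

4013 kg/h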